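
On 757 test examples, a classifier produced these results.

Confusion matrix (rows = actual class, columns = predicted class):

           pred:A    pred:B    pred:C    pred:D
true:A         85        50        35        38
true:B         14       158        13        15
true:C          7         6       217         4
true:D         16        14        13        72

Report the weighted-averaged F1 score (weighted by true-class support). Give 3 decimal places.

0.688

Per-class F1 score (2·TP/(2·TP+FP+FN)):
  A: TP=85, FP=14+7+16=37, FN=50+35+38=123 → 170/330 = 0.5152
  B: TP=158, FP=50+6+14=70, FN=14+13+15=42 → 316/428 = 0.7383
  C: TP=217, FP=35+13+13=61, FN=7+6+4=17 → 434/512 = 0.8477
  D: TP=72, FP=38+15+4=57, FN=16+14+13=43 → 144/244 = 0.5902
Weighted-F1 score = Σ (supportᵢ/N)·F1 scoreᵢ with N=757: (208/757)·0.5152 + (200/757)·0.7383 + (234/757)·0.8477 + (115/757)·0.5902 = 0.688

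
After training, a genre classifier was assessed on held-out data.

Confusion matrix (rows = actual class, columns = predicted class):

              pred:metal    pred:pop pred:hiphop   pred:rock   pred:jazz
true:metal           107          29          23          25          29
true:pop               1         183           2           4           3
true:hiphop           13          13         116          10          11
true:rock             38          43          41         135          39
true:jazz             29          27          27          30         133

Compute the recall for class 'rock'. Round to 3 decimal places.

Take TP from the diagonal, FP from the rest of the 'rock' prediction marginal, FN from the rest of the 'rock' actual marginal.
recall = TP/(TP+FN).
rock: TP=135, FN=38+43+41+39=161 → 135/296 = 0.4561

0.456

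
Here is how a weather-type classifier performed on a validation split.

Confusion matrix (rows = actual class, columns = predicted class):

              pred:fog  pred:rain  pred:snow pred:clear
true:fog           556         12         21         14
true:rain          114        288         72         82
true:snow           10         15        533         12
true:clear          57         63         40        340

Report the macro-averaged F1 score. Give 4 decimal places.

0.7566

Per-class F1 score (2·TP/(2·TP+FP+FN)):
  fog: TP=556, FP=114+10+57=181, FN=12+21+14=47 → 1112/1340 = 0.82985
  rain: TP=288, FP=12+15+63=90, FN=114+72+82=268 → 576/934 = 0.61670
  snow: TP=533, FP=21+72+40=133, FN=10+15+12=37 → 1066/1236 = 0.86246
  clear: TP=340, FP=14+82+12=108, FN=57+63+40=160 → 680/948 = 0.71730
Macro-F1 score = mean = (0.82985 + 0.61670 + 0.86246 + 0.71730) / 4 = 0.7566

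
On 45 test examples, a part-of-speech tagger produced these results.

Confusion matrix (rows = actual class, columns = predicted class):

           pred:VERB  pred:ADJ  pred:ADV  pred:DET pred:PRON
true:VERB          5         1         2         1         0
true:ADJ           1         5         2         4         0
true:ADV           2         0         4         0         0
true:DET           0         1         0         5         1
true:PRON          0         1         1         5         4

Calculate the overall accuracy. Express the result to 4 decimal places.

Accuracy = trace / total = (5+5+4+5+4=23) / 45 = 23/45 = 0.5111

0.5111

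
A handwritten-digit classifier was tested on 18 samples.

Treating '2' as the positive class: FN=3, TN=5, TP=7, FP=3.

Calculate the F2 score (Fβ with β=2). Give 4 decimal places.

Fβ = (1+β²)·TP / ((1+β²)·TP + β²·FN + FP), with β²=4
= 5·7 / (5·7 + 4·3 + 3) = 0.7000

0.7000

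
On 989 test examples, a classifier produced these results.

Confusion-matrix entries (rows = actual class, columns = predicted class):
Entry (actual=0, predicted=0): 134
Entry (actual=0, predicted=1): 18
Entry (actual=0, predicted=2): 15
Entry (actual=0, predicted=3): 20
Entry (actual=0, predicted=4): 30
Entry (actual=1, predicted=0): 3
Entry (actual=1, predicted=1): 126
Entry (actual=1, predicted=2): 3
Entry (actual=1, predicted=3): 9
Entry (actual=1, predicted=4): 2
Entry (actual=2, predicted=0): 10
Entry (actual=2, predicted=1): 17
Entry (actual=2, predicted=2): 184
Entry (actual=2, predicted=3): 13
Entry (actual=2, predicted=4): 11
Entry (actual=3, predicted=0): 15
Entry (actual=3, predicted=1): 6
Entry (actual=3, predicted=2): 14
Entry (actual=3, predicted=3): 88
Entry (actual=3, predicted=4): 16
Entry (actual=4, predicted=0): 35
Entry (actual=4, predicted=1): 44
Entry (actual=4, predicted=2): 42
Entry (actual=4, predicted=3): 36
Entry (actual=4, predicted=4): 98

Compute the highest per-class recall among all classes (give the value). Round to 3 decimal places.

Per-class recall (TP/(TP+FN)):
  0: TP=134, FN=18+15+20+30=83 → 134/217 = 0.6175
  1: TP=126, FN=3+3+9+2=17 → 126/143 = 0.8811
  2: TP=184, FN=10+17+13+11=51 → 184/235 = 0.7830
  3: TP=88, FN=15+6+14+16=51 → 88/139 = 0.6331
  4: TP=98, FN=35+44+42+36=157 → 98/255 = 0.3843
Highest is class '1' with recall = 0.881.

0.881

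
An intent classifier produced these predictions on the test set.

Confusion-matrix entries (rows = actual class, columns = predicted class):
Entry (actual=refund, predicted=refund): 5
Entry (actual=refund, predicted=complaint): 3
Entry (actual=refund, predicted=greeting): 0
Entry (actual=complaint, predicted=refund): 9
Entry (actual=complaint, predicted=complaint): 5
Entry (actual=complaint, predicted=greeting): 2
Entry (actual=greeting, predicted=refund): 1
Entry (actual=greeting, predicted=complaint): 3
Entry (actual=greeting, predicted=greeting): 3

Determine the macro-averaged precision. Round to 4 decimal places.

0.4626

Per-class precision (TP/(TP+FP)):
  refund: TP=5, FP=9+1=10 → 5/15 = 0.33333
  complaint: TP=5, FP=3+3=6 → 5/11 = 0.45455
  greeting: TP=3, FP=0+2=2 → 3/5 = 0.60000
Macro-precision = mean = (0.33333 + 0.45455 + 0.60000) / 3 = 0.4626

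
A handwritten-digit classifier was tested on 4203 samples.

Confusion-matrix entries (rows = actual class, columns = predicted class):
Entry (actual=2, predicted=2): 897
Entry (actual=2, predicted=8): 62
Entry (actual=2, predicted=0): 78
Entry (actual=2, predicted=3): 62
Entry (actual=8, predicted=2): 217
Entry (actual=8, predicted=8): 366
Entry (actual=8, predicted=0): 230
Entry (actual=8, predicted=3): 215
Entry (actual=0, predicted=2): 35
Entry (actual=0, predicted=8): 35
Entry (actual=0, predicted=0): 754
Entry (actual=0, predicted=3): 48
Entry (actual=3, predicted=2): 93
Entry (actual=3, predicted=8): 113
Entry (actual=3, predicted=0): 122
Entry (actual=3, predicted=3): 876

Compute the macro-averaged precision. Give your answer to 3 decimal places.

Per-class precision (TP/(TP+FP)):
  2: TP=897, FP=217+35+93=345 → 897/1242 = 0.7222
  8: TP=366, FP=62+35+113=210 → 366/576 = 0.6354
  0: TP=754, FP=78+230+122=430 → 754/1184 = 0.6368
  3: TP=876, FP=62+215+48=325 → 876/1201 = 0.7294
Macro-precision = mean = (0.7222 + 0.6354 + 0.6368 + 0.7294) / 4 = 0.681

0.681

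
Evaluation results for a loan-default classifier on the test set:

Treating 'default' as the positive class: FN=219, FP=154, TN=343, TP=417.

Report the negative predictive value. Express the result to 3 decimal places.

0.610

NPV = TN/(TN+FN) = 343/(343+219) = 0.610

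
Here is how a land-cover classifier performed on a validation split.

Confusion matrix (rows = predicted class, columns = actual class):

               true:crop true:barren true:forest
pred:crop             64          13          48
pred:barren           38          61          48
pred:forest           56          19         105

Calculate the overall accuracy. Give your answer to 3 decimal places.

0.509

Accuracy = trace / total = (64+61+105=230) / 452 = 230/452 = 0.509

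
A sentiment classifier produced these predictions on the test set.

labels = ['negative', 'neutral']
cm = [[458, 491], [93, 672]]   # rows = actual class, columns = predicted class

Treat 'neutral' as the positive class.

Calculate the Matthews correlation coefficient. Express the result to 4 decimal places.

0.3843

MCC = (TP·TN − FP·FN) / √((TP+FP)(TP+FN)(TN+FP)(TN+FN))
Numerator = 672·458 − 491·93 = 262113
Denominator = √(1163·765·949·551) = √465220625805 = 682070.8364
MCC = 262113 / 682070.8364 = 0.3843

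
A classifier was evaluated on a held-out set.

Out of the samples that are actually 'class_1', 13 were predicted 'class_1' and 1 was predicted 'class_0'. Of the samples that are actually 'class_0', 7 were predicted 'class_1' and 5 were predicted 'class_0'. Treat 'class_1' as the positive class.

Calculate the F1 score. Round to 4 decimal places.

0.7647

Precision = TP/(TP+FP) = 13/20 = 0.6500
Recall = TP/(TP+FN) = 13/14 = 0.9286
F1 = 2·TP/(2·TP+FP+FN) = 26/34 = 0.7647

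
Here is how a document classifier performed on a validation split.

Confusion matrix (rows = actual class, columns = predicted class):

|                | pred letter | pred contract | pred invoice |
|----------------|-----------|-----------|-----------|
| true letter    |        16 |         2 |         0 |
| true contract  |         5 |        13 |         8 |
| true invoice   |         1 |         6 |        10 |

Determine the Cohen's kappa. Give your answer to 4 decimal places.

0.4573

Observed agreement pₒ = trace/N = 39/61 = 0.63934
Expected agreement pₑ = Σ (rowᵢ·colᵢ)/N² = (18·22 + 26·21 + 17·18)/61² = 0.33539
κ = (pₒ − pₑ)/(1 − pₑ) = (0.63934 − 0.33539)/(1 − 0.33539) = 0.4573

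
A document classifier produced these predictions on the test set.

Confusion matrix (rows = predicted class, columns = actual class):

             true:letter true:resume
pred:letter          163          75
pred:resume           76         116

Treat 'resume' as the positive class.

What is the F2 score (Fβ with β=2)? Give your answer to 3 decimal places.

Fβ = (1+β²)·TP / ((1+β²)·TP + β²·FN + FP), with β²=4
= 5·116 / (5·116 + 4·75 + 76) = 0.607

0.607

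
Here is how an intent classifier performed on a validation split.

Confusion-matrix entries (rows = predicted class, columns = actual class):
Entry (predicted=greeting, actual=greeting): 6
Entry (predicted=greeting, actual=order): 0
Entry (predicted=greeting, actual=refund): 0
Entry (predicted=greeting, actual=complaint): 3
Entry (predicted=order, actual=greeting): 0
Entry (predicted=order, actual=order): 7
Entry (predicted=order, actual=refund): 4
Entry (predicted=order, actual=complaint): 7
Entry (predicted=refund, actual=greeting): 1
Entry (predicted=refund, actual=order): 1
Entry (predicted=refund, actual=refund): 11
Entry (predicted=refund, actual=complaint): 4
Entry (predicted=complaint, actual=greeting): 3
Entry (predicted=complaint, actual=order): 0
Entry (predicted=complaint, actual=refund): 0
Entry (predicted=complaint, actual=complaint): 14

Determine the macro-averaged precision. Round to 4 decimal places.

0.6315

Per-class precision (TP/(TP+FP)):
  greeting: TP=6, FP=0+0+3=3 → 6/9 = 0.66667
  order: TP=7, FP=0+4+7=11 → 7/18 = 0.38889
  refund: TP=11, FP=1+1+4=6 → 11/17 = 0.64706
  complaint: TP=14, FP=3+0+0=3 → 14/17 = 0.82353
Macro-precision = mean = (0.66667 + 0.38889 + 0.64706 + 0.82353) / 4 = 0.6315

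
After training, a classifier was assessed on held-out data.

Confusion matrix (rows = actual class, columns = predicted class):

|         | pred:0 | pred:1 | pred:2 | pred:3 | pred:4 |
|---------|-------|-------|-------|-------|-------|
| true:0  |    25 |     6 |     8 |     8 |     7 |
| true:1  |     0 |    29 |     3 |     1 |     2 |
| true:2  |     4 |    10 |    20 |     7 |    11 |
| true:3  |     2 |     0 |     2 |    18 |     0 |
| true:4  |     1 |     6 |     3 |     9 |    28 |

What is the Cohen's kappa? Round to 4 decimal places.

Observed agreement pₒ = trace/N = 120/210 = 0.57143
Expected agreement pₑ = Σ (rowᵢ·colᵢ)/N² = (54·32 + 35·51 + 52·36 + 22·43 + 47·48)/210² = 0.19472
κ = (pₒ − pₑ)/(1 − pₑ) = (0.57143 − 0.19472)/(1 − 0.19472) = 0.4678

0.4678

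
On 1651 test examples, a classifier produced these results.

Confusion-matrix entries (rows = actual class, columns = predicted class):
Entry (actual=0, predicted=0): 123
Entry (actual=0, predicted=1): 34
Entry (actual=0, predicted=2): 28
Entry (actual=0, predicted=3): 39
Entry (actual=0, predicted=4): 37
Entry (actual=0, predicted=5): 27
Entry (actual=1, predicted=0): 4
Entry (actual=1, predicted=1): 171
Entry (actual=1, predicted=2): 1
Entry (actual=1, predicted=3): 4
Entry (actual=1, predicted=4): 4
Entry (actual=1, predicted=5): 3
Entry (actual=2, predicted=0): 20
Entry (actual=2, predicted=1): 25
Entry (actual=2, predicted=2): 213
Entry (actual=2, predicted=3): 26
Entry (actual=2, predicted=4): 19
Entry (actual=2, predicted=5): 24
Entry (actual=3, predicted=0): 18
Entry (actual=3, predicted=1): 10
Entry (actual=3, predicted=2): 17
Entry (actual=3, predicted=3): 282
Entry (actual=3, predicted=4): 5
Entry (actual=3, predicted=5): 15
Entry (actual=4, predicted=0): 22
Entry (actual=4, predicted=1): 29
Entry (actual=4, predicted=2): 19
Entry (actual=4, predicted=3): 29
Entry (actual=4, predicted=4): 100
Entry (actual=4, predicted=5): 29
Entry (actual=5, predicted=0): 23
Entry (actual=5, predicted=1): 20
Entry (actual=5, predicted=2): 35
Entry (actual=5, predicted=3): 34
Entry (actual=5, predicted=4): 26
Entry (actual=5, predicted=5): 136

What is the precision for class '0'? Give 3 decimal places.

precision = TP/(TP+FP).
0: TP=123, FP=4+20+18+22+23=87 → 123/210 = 0.5857

0.586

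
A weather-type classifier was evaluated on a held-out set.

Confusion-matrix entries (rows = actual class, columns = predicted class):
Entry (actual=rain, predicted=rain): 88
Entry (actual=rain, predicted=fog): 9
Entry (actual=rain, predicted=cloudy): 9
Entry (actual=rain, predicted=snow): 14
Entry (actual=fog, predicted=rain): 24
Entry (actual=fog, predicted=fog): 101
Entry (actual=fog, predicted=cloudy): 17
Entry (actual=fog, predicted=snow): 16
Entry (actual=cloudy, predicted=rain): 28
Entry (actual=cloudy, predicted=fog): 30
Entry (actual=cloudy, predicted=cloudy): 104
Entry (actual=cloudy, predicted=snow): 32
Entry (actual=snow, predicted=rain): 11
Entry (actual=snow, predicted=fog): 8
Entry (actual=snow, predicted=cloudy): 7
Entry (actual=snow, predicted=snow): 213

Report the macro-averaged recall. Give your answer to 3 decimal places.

0.700

Per-class recall (TP/(TP+FN)):
  rain: TP=88, FN=9+9+14=32 → 88/120 = 0.7333
  fog: TP=101, FN=24+17+16=57 → 101/158 = 0.6392
  cloudy: TP=104, FN=28+30+32=90 → 104/194 = 0.5361
  snow: TP=213, FN=11+8+7=26 → 213/239 = 0.8912
Macro-recall = mean = (0.7333 + 0.6392 + 0.5361 + 0.8912) / 4 = 0.700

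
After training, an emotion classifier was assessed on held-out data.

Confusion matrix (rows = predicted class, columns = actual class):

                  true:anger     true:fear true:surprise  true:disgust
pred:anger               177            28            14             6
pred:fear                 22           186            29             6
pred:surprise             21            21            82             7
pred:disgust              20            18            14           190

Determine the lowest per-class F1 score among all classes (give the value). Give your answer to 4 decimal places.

Per-class F1 score (2·TP/(2·TP+FP+FN)):
  anger: TP=177, FP=28+14+6=48, FN=22+21+20=63 → 354/465 = 0.76129
  fear: TP=186, FP=22+29+6=57, FN=28+21+18=67 → 372/496 = 0.75000
  surprise: TP=82, FP=21+21+7=49, FN=14+29+14=57 → 164/270 = 0.60741
  disgust: TP=190, FP=20+18+14=52, FN=6+6+7=19 → 380/451 = 0.84257
Lowest is class 'surprise' with F1 score = 0.6074.

0.6074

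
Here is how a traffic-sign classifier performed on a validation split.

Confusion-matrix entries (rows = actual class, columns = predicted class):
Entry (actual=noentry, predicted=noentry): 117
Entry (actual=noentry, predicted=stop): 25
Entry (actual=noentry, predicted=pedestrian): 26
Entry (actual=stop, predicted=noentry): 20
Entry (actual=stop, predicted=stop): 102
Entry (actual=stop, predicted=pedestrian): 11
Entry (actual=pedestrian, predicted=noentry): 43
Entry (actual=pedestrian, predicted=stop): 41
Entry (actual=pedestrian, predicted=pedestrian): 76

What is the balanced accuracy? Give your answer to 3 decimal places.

0.646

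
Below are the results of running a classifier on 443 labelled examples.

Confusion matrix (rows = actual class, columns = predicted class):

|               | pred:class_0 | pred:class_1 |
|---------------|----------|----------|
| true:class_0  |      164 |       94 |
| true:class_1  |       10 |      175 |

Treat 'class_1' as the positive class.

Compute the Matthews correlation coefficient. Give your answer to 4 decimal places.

MCC = (TP·TN − FP·FN) / √((TP+FP)(TP+FN)(TN+FP)(TN+FN))
Numerator = 175·164 − 94·10 = 27760
Denominator = √(269·185·258·174) = √2234050380 = 47265.7421
MCC = 27760 / 47265.7421 = 0.5873

0.5873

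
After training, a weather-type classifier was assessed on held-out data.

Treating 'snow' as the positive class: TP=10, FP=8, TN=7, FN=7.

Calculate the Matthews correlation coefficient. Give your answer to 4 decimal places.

0.0552

MCC = (TP·TN − FP·FN) / √((TP+FP)(TP+FN)(TN+FP)(TN+FN))
Numerator = 10·7 − 8·7 = 14
Denominator = √(18·17·15·14) = √64260 = 253.4956
MCC = 14 / 253.4956 = 0.0552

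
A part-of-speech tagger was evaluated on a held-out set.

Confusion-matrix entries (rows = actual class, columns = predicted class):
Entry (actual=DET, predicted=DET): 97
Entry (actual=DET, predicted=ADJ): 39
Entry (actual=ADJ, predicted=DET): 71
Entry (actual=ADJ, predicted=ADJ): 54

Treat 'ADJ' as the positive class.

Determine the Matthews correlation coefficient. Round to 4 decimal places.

0.1515

MCC = (TP·TN − FP·FN) / √((TP+FP)(TP+FN)(TN+FP)(TN+FN))
Numerator = 54·97 − 39·71 = 2469
Denominator = √(93·125·136·168) = √265608000 = 16297.4845
MCC = 2469 / 16297.4845 = 0.1515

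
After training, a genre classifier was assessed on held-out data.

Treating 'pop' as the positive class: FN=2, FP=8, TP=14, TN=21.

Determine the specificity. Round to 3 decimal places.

0.724

Specificity = TN/(TN+FP) = 21/(21+8) = 0.724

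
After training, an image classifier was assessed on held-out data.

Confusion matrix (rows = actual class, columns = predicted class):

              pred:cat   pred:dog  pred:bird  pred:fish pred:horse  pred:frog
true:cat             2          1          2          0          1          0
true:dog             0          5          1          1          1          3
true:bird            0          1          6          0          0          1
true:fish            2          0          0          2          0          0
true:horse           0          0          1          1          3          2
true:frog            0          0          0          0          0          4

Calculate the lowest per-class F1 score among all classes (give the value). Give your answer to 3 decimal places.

0.400

Per-class F1 score (2·TP/(2·TP+FP+FN)):
  cat: TP=2, FP=0+0+2+0+0=2, FN=1+2+0+1+0=4 → 4/10 = 0.4000
  dog: TP=5, FP=1+1+0+0+0=2, FN=0+1+1+1+3=6 → 10/18 = 0.5556
  bird: TP=6, FP=2+1+0+1+0=4, FN=0+1+0+0+1=2 → 12/18 = 0.6667
  fish: TP=2, FP=0+1+0+1+0=2, FN=2+0+0+0+0=2 → 4/8 = 0.5000
  horse: TP=3, FP=1+1+0+0+0=2, FN=0+0+1+1+2=4 → 6/12 = 0.5000
  frog: TP=4, FP=0+3+1+0+2=6, FN=0+0+0+0+0=0 → 8/14 = 0.5714
Lowest is class 'cat' with F1 score = 0.400.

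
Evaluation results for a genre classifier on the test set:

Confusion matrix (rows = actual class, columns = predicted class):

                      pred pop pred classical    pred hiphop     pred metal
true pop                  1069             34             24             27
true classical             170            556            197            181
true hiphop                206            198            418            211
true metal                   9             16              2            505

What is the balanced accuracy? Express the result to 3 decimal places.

0.696

Balanced accuracy = mean of per-class recall.
  pop: recall = 1069/1154 = 0.9263
  classical: recall = 556/1104 = 0.5036
  hiphop: recall = 418/1033 = 0.4046
  metal: recall = 505/532 = 0.9492
Mean = (0.9263 + 0.5036 + 0.4046 + 0.9492) / 4 = 0.696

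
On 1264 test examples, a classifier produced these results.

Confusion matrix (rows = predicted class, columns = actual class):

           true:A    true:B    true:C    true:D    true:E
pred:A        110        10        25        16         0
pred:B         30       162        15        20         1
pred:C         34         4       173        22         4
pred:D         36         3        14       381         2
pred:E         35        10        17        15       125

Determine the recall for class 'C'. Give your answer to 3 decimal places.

Treat 'C' as positive and all other classes as negative.
recall = TP/(TP+FN).
C: TP=173, FN=25+15+14+17=71 → 173/244 = 0.7090

0.709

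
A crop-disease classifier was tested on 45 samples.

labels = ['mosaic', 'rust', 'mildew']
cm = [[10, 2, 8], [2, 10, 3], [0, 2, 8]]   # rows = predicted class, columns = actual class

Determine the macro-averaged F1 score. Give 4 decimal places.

0.6221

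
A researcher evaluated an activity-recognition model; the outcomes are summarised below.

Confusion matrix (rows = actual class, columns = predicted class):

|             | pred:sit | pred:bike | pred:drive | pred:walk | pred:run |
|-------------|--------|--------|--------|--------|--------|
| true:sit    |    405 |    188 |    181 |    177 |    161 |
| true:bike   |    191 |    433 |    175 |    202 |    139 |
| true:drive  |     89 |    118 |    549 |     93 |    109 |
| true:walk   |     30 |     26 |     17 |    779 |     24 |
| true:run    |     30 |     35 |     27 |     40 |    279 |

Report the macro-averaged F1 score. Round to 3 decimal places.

Per-class F1 score (2·TP/(2·TP+FP+FN)):
  sit: TP=405, FP=191+89+30+30=340, FN=188+181+177+161=707 → 810/1857 = 0.4362
  bike: TP=433, FP=188+118+26+35=367, FN=191+175+202+139=707 → 866/1940 = 0.4464
  drive: TP=549, FP=181+175+17+27=400, FN=89+118+93+109=409 → 1098/1907 = 0.5758
  walk: TP=779, FP=177+202+93+40=512, FN=30+26+17+24=97 → 1558/2167 = 0.7190
  run: TP=279, FP=161+139+109+24=433, FN=30+35+27+40=132 → 558/1123 = 0.4969
Macro-F1 score = mean = (0.4362 + 0.4464 + 0.5758 + 0.7190 + 0.4969) / 5 = 0.535

0.535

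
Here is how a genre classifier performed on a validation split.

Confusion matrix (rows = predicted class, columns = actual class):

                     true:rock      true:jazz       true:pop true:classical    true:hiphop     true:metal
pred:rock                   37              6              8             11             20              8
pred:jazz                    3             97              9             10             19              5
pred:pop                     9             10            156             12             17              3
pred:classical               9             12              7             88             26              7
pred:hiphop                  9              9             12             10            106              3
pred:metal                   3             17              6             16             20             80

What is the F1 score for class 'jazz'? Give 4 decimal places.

0.6599

Treat 'jazz' as positive and all other classes as negative.
F1 score = 2·TP/(2·TP+FP+FN).
jazz: TP=97, FP=3+9+10+19+5=46, FN=6+10+12+9+17=54 → 194/294 = 0.65986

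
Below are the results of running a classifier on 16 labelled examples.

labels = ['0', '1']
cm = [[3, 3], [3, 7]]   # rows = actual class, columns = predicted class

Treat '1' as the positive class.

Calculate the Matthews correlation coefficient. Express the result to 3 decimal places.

MCC = (TP·TN − FP·FN) / √((TP+FP)(TP+FN)(TN+FP)(TN+FN))
Numerator = 7·3 − 3·3 = 12
Denominator = √(10·10·6·6) = √3600 = 60.0000
MCC = 12 / 60.0000 = 0.200

0.200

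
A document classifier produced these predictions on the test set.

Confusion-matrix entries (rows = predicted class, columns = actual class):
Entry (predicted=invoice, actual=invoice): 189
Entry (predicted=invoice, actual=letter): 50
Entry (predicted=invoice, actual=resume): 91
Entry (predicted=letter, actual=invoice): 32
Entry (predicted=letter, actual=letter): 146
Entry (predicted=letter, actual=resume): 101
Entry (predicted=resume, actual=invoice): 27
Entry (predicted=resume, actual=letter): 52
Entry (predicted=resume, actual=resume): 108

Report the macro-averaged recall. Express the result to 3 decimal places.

0.570

Per-class recall (TP/(TP+FN)):
  invoice: TP=189, FN=32+27=59 → 189/248 = 0.7621
  letter: TP=146, FN=50+52=102 → 146/248 = 0.5887
  resume: TP=108, FN=91+101=192 → 108/300 = 0.3600
Macro-recall = mean = (0.7621 + 0.5887 + 0.3600) / 3 = 0.570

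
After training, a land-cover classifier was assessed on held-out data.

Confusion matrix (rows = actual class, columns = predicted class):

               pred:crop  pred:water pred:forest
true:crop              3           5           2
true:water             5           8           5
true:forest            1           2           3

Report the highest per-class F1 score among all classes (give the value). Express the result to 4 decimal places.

Per-class F1 score (2·TP/(2·TP+FP+FN)):
  crop: TP=3, FP=5+1=6, FN=5+2=7 → 6/19 = 0.31579
  water: TP=8, FP=5+2=7, FN=5+5=10 → 16/33 = 0.48485
  forest: TP=3, FP=2+5=7, FN=1+2=3 → 6/16 = 0.37500
Highest is class 'water' with F1 score = 0.4848.

0.4848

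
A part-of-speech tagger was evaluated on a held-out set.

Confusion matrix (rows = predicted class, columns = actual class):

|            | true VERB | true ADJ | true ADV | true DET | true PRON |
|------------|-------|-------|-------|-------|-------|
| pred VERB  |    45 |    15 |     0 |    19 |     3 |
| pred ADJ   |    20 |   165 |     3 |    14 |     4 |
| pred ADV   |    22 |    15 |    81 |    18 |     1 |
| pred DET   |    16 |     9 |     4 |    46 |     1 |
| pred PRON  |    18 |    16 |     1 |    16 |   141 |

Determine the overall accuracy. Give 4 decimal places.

0.6898

Accuracy = trace / total = (45+165+81+46+141=478) / 693 = 478/693 = 0.6898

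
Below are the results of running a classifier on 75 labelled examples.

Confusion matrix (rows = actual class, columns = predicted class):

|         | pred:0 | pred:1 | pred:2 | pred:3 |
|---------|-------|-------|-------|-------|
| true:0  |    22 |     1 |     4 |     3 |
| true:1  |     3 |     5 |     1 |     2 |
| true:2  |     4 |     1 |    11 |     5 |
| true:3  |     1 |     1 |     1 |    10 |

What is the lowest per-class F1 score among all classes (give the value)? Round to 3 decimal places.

Per-class F1 score (2·TP/(2·TP+FP+FN)):
  0: TP=22, FP=3+4+1=8, FN=1+4+3=8 → 44/60 = 0.7333
  1: TP=5, FP=1+1+1=3, FN=3+1+2=6 → 10/19 = 0.5263
  2: TP=11, FP=4+1+1=6, FN=4+1+5=10 → 22/38 = 0.5789
  3: TP=10, FP=3+2+5=10, FN=1+1+1=3 → 20/33 = 0.6061
Lowest is class '1' with F1 score = 0.526.

0.526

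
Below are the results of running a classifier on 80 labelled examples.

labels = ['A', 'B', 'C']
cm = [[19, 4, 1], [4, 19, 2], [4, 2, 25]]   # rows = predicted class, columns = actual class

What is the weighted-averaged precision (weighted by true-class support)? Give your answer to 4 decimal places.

Per-class precision (TP/(TP+FP)):
  A: TP=19, FP=4+1=5 → 19/24 = 0.79167
  B: TP=19, FP=4+2=6 → 19/25 = 0.76000
  C: TP=25, FP=4+2=6 → 25/31 = 0.80645
Weighted-precision = Σ (supportᵢ/N)·precisionᵢ with N=80: (27/80)·0.79167 + (25/80)·0.76000 + (28/80)·0.80645 = 0.7869

0.7869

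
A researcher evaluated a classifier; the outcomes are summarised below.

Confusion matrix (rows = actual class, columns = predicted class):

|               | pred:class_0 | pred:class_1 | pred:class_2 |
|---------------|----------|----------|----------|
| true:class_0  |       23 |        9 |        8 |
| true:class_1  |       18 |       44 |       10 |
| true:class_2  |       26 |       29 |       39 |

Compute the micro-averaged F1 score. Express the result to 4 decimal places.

0.5146

Micro-averaging pools counts across classes: ΣTP=106, ΣFP=100, ΣFN=100.
Micro-F1 score = 2·TP/(2·TP+FP+FN) on pooled counts = 0.5146 (equals overall accuracy in single-label multiclass).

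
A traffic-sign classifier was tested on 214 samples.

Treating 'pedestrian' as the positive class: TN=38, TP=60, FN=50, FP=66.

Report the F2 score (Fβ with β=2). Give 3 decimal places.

0.530

Fβ = (1+β²)·TP / ((1+β²)·TP + β²·FN + FP), with β²=4
= 5·60 / (5·60 + 4·50 + 66) = 0.530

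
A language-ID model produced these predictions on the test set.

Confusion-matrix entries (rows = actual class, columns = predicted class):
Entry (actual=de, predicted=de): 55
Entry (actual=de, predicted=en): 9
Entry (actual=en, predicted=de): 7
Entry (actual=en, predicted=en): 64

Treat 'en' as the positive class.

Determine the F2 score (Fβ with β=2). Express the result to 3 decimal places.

Fβ = (1+β²)·TP / ((1+β²)·TP + β²·FN + FP), with β²=4
= 5·64 / (5·64 + 4·7 + 9) = 0.896

0.896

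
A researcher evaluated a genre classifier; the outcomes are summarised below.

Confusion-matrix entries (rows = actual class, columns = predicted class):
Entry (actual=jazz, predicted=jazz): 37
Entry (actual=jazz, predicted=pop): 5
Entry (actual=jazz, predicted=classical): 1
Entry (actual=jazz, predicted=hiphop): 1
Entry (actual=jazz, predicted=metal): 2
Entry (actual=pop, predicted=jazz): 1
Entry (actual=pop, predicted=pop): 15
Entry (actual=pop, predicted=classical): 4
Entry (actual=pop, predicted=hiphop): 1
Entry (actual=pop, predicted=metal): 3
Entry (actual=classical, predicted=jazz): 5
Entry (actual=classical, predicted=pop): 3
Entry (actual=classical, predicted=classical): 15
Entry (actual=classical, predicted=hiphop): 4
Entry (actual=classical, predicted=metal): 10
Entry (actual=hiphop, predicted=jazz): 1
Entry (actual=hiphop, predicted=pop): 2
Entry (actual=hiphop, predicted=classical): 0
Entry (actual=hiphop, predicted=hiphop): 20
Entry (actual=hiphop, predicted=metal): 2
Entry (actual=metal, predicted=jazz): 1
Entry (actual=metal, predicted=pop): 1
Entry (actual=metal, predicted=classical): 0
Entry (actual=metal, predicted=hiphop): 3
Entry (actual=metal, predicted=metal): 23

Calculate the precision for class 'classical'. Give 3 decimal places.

Take TP from the diagonal, FP from the rest of the 'classical' prediction marginal, FN from the rest of the 'classical' actual marginal.
precision = TP/(TP+FP).
classical: TP=15, FP=1+4+0+0=5 → 15/20 = 0.7500

0.750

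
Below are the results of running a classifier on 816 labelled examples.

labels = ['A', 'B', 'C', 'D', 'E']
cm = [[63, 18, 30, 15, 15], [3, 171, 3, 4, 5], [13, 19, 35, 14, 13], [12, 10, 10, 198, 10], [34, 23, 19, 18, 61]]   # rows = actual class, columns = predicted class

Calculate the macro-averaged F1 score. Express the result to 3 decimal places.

0.584

Per-class F1 score (2·TP/(2·TP+FP+FN)):
  A: TP=63, FP=3+13+12+34=62, FN=18+30+15+15=78 → 126/266 = 0.4737
  B: TP=171, FP=18+19+10+23=70, FN=3+3+4+5=15 → 342/427 = 0.8009
  C: TP=35, FP=30+3+10+19=62, FN=13+19+14+13=59 → 70/191 = 0.3665
  D: TP=198, FP=15+4+14+18=51, FN=12+10+10+10=42 → 396/489 = 0.8098
  E: TP=61, FP=15+5+13+10=43, FN=34+23+19+18=94 → 122/259 = 0.4710
Macro-F1 score = mean = (0.4737 + 0.8009 + 0.3665 + 0.8098 + 0.4710) / 5 = 0.584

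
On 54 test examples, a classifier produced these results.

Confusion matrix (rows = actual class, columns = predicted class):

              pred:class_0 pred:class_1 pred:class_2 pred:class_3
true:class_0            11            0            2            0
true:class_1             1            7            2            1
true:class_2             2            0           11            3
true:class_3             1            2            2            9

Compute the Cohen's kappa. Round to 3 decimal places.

Observed agreement pₒ = trace/N = 38/54 = 0.7037
Expected agreement pₑ = Σ (rowᵢ·colᵢ)/N² = (13·15 + 11·9 + 16·17 + 14·13)/54² = 0.2565
κ = (pₒ − pₑ)/(1 − pₑ) = (0.7037 − 0.2565)/(1 − 0.2565) = 0.601

0.601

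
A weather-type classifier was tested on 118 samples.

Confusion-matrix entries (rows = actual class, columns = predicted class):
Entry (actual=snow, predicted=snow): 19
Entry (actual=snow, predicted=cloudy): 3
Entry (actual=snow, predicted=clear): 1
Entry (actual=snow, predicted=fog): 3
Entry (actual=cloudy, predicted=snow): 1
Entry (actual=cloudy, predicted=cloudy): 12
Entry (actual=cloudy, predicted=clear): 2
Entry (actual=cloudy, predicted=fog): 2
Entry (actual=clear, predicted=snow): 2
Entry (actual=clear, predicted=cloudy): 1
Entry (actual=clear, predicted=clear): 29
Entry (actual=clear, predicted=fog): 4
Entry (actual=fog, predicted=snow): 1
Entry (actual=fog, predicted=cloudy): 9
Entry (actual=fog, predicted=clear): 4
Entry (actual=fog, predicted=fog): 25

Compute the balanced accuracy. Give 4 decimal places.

Balanced accuracy = mean of per-class recall.
  snow: recall = 19/26 = 0.73077
  cloudy: recall = 12/17 = 0.70588
  clear: recall = 29/36 = 0.80556
  fog: recall = 25/39 = 0.64103
Mean = (0.73077 + 0.70588 + 0.80556 + 0.64103) / 4 = 0.7208

0.7208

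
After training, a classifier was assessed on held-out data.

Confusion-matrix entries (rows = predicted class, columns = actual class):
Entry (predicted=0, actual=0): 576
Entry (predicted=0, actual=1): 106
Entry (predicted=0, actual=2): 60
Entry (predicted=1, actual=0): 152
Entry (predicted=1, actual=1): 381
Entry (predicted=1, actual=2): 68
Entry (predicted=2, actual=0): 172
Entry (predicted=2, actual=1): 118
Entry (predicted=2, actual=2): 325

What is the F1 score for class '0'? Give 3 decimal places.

0.702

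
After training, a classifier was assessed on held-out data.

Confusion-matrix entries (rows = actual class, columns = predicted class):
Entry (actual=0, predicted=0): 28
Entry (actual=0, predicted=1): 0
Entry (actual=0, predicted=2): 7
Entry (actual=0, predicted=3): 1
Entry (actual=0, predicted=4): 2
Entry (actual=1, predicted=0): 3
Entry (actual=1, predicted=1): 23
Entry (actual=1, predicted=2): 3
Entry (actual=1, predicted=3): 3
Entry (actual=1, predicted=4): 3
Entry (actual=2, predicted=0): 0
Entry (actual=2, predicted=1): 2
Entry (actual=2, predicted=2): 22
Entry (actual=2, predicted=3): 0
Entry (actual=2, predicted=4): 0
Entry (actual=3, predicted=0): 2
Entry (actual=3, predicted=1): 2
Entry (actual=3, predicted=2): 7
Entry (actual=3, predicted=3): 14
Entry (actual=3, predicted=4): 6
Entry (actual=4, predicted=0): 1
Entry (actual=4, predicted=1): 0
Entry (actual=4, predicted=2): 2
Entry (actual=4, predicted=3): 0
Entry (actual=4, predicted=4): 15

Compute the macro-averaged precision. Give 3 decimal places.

0.713

Per-class precision (TP/(TP+FP)):
  0: TP=28, FP=3+0+2+1=6 → 28/34 = 0.8235
  1: TP=23, FP=0+2+2+0=4 → 23/27 = 0.8519
  2: TP=22, FP=7+3+7+2=19 → 22/41 = 0.5366
  3: TP=14, FP=1+3+0+0=4 → 14/18 = 0.7778
  4: TP=15, FP=2+3+0+6=11 → 15/26 = 0.5769
Macro-precision = mean = (0.8235 + 0.8519 + 0.5366 + 0.7778 + 0.5769) / 5 = 0.713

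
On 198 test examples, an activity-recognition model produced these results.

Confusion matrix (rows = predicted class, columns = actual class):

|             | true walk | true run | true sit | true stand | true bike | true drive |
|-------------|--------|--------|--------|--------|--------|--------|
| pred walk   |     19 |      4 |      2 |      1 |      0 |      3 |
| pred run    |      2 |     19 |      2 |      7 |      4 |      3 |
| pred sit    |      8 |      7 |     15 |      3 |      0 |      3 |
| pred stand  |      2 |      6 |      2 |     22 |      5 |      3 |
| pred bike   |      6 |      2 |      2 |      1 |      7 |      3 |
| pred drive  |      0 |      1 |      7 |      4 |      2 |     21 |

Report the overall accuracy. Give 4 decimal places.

Accuracy = trace / total = (19+19+15+22+7+21=103) / 198 = 103/198 = 0.5202

0.5202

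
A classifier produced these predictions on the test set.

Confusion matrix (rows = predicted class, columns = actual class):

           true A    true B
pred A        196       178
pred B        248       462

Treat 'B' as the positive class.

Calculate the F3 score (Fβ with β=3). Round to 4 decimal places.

Fβ = (1+β²)·TP / ((1+β²)·TP + β²·FN + FP), with β²=9
= 10·462 / (10·462 + 9·178 + 248) = 0.7141

0.7141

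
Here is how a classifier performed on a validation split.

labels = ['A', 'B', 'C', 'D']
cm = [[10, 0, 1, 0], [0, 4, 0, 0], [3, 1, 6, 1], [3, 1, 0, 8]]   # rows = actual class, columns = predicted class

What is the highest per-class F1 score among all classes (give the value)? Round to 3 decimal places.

0.800

Per-class F1 score (2·TP/(2·TP+FP+FN)):
  A: TP=10, FP=0+3+3=6, FN=0+1+0=1 → 20/27 = 0.7407
  B: TP=4, FP=0+1+1=2, FN=0+0+0=0 → 8/10 = 0.8000
  C: TP=6, FP=1+0+0=1, FN=3+1+1=5 → 12/18 = 0.6667
  D: TP=8, FP=0+0+1=1, FN=3+1+0=4 → 16/21 = 0.7619
Highest is class 'B' with F1 score = 0.800.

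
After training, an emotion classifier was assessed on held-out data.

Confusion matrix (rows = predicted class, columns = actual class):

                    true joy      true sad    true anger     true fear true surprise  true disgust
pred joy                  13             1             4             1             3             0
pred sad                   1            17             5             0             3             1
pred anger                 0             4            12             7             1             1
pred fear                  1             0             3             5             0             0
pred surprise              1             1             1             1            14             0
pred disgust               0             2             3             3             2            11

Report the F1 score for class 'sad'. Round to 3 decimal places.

0.654

Take TP from the diagonal, FP from the rest of the 'sad' prediction marginal, FN from the rest of the 'sad' actual marginal.
F1 score = 2·TP/(2·TP+FP+FN).
sad: TP=17, FP=1+5+0+3+1=10, FN=1+4+0+1+2=8 → 34/52 = 0.6538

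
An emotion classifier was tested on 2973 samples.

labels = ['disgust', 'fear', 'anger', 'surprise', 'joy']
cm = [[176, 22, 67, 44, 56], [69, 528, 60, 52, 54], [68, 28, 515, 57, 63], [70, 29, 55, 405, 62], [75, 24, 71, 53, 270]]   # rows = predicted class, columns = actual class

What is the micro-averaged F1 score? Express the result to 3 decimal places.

Micro-averaging pools counts across classes: ΣTP=1894, ΣFP=1079, ΣFN=1079.
Micro-F1 score = 2·TP/(2·TP+FP+FN) on pooled counts = 0.637 (equals overall accuracy in single-label multiclass).

0.637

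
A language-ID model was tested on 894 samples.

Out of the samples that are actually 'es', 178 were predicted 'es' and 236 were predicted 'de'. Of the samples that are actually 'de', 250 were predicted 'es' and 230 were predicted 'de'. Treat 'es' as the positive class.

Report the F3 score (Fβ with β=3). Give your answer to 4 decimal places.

0.4285

Fβ = (1+β²)·TP / ((1+β²)·TP + β²·FN + FP), with β²=9
= 10·178 / (10·178 + 9·236 + 250) = 0.4285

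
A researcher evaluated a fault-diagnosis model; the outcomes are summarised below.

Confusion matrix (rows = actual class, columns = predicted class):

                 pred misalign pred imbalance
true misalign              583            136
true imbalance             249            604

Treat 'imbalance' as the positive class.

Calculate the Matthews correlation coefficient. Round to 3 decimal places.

0.518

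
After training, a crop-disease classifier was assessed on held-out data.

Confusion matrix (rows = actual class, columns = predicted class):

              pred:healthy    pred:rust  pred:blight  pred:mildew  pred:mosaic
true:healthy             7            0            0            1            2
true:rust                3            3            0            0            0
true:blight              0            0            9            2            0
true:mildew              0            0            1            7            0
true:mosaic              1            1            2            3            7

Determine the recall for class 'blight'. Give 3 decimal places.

One-vs-rest for 'blight': TP = diagonal; FP = other classes predicted 'blight'; FN = 'blight' predicted as other.
recall = TP/(TP+FN).
blight: TP=9, FN=0+0+2+0=2 → 9/11 = 0.8182

0.818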